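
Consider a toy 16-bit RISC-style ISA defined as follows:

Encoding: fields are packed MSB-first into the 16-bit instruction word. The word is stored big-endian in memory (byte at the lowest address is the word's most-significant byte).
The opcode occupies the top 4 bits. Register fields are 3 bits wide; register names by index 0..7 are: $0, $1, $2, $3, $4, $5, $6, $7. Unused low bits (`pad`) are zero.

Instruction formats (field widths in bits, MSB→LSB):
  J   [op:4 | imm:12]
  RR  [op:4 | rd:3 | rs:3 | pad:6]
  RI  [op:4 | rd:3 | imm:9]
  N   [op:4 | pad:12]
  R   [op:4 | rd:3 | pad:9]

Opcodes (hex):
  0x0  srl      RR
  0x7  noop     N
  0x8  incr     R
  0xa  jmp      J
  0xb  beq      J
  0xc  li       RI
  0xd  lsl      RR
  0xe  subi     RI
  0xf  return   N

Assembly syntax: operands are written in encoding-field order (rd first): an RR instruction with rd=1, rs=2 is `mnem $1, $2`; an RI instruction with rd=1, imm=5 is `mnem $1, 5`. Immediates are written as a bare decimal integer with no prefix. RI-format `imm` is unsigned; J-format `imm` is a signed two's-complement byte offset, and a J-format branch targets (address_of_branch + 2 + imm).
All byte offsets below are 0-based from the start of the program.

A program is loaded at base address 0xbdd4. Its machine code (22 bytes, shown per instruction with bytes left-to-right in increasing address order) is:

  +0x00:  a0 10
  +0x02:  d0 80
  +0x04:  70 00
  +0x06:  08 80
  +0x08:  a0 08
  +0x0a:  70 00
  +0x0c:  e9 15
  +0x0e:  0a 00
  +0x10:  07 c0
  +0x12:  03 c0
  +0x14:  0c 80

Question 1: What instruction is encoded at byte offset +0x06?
srl $4, $2

[06] 08 80 → 0x0880
  top 4b → 0x0 → srl [RR]
  [11:9] rd=4 = $4
  [8:6] rs=2 = $2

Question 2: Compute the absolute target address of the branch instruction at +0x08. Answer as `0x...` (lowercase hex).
[08] a0 08 → 0xa008
  opcode bits[15:12]=0xa: jmp/J
  imm@[11:0]=0x8 ⇒ 8
  target = base 0xbdd4 + off 0x08 + 2 + imm 8 = 0xbde6

0xbde6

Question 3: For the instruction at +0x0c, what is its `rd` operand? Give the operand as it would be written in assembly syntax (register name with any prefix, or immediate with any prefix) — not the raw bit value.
$4

[0c] e9 15 → 0xe915
  opcode bits[15:12]=0xe: subi/RI
  rd@[11:9]=0x4 ⇒ $4
  imm@[8:0]=0x115 ⇒ 277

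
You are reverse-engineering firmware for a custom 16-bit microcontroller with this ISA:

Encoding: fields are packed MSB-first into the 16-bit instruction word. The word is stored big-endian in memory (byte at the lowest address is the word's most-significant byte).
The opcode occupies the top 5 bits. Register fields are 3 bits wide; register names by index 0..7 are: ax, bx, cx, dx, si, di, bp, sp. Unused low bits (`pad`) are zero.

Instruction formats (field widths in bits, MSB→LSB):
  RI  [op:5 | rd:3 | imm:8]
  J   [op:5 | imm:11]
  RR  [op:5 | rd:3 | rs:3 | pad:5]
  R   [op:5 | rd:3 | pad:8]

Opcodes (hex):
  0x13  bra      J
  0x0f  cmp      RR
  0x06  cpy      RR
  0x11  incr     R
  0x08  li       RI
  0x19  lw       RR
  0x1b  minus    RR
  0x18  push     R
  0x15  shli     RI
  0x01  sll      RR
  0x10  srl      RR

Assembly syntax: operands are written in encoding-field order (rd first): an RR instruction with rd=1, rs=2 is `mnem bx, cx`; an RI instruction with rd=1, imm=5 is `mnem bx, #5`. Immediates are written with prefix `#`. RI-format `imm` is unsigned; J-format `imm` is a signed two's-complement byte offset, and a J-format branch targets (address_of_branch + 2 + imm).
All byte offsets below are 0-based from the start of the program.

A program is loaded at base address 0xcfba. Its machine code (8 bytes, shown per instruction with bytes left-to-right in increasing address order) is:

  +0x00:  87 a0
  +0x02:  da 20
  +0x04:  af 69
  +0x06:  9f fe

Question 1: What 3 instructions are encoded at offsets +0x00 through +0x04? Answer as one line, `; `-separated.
srl sp, di; minus cx, bx; shli sp, #105

off 0x00: read 87 a0 as big → 0x87a0
  op=0x87a0>>11=0x10 ⇒ srl (RR)
  [10:8] rd=7 = sp
  [7:5] rs=5 = di
off 0x02: read da 20 as big → 0xda20
  op=0xda20>>11=0x1b ⇒ minus (RR)
  [10:8] rd=2 = cx
  [7:5] rs=1 = bx
off 0x04: read af 69 as big → 0xaf69
  op=0xaf69>>11=0x15 ⇒ shli (RI)
  [10:8] rd=7 = sp
  [7:0] imm=105 = #105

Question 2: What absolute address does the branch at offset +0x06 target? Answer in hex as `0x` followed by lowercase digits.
0xcfc0

off 0x06: read 9f fe as big → 0x9ffe
  opcode bits[15:11]=0x13: bra/J
  imm: (w>>0)&0x7ff=0x7fe (s11→-2) → #-2
  target = base 0xcfba + off 0x06 + 2 + imm -2 = 0xcfc0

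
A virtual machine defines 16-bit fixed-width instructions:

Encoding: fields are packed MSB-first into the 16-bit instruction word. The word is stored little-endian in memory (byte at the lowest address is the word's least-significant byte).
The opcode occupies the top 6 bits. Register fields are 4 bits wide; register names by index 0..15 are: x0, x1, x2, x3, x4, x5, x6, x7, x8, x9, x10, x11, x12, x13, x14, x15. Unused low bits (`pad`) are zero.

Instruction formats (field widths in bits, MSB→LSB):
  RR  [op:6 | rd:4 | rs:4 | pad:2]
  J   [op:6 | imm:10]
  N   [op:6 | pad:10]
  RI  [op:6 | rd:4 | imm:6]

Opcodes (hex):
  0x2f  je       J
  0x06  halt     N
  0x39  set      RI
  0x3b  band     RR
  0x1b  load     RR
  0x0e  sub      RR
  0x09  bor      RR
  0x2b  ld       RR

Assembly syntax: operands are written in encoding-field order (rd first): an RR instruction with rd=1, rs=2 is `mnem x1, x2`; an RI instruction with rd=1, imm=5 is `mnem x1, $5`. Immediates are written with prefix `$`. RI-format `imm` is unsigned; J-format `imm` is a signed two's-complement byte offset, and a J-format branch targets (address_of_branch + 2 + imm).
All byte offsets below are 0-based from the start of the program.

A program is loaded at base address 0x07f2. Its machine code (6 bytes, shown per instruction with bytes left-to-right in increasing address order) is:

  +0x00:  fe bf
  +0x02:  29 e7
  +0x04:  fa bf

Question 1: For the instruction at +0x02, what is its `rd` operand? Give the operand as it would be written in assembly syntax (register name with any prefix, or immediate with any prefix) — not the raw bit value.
x12

off 0x02: read 29 e7 as little → 0xe729
  top 6b → 0x39 → set [RI]
  rd@[9:6]=0xc ⇒ x12
  imm@[5:0]=0x29 ⇒ $41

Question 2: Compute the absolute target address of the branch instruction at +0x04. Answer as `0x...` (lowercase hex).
off 0x04: read fa bf as little → 0xbffa
  opcode bits[15:10]=0x2f: je/J
  [9:0] imm=1018 (s10→-6) = $-6
  target = base 0x07f2 + off 0x04 + 2 + imm -6 = 0x07f2

0x07f2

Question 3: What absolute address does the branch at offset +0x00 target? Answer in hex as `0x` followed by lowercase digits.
[00] fe bf → 0xbffe
  top 6b → 0x2f → je [J]
  imm: (w>>0)&0x3ff=0x3fe (s10→-2) → $-2
  target = base 0x07f2 + off 0x00 + 2 + imm -2 = 0x07f2

0x07f2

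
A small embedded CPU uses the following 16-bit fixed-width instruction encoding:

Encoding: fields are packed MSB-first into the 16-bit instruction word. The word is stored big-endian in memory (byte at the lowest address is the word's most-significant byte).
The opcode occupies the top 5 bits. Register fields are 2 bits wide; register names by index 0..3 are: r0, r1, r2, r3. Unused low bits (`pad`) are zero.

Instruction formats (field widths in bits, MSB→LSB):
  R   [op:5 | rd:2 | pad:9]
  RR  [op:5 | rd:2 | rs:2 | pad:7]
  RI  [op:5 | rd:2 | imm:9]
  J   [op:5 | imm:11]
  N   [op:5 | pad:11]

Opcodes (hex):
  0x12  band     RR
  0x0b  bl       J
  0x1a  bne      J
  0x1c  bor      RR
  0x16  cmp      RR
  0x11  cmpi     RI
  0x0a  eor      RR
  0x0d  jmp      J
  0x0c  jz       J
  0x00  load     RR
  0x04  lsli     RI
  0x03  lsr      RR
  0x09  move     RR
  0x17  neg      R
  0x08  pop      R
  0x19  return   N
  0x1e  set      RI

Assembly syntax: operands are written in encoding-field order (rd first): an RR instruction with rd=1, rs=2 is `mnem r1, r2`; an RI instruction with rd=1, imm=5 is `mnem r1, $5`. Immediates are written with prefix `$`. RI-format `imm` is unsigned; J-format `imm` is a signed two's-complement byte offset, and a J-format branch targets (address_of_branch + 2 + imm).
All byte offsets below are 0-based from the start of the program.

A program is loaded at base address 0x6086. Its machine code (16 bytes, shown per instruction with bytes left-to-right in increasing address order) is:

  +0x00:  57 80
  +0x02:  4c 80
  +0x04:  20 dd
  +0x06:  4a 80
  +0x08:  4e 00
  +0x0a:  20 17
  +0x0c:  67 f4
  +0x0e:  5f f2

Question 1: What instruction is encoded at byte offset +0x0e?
bl $-14

[0e] 5f f2 → 0x5ff2
  top 5b → 0xb → bl [J]
  imm: (w>>0)&0x7ff=0x7f2 (s11→-14) → $-14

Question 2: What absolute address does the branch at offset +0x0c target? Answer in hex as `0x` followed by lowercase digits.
[0c] 67 f4 → 0x67f4
  top 5b → 0xc → jz [J]
  [10:0] imm=2036 (s11→-12) = $-12
  target = base 0x6086 + off 0x0c + 2 + imm -12 = 0x6088

0x6088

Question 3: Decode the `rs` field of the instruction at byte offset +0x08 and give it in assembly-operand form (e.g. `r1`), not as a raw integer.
r0

[08] 4e 00 → 0x4e00
  op=0x4e00>>11=0x9 ⇒ move (RR)
  [10:9] rd=3 = r3
  [8:7] rs=0 = r0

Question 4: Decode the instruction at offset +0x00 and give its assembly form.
eor r3, r3

off 0x00: read 57 80 as big → 0x5780
  op=0x5780>>11=0xa ⇒ eor (RR)
  rd: (w>>9)&0x3=0x3 → r3
  rs: (w>>7)&0x3=0x3 → r3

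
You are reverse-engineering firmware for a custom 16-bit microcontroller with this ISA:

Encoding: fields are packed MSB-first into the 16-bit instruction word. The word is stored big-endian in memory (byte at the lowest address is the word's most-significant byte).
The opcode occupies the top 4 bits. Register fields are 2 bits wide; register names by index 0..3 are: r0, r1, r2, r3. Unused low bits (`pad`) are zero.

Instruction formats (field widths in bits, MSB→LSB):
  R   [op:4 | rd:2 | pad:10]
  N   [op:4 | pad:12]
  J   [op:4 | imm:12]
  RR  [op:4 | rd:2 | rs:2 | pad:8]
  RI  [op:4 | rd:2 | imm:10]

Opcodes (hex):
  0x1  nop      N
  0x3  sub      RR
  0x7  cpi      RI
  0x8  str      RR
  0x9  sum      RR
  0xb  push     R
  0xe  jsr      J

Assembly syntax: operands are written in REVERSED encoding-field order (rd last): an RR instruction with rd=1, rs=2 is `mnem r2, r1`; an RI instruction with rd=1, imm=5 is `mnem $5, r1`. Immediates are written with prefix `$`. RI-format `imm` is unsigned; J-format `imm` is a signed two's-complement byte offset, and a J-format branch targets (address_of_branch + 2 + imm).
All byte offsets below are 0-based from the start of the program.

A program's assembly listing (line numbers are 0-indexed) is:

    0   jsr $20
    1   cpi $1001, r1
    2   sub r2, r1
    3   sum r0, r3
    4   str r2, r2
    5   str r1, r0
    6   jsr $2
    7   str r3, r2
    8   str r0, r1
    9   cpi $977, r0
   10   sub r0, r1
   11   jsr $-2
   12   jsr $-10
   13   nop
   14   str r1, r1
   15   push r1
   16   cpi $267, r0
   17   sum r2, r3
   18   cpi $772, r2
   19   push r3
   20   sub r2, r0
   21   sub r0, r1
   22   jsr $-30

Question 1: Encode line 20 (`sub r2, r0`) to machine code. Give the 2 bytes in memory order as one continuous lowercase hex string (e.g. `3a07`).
3200

20. sub fields op=0x3:4|rd=0:2|rs=2:2|pad=0:8 → word 3200h → 32 00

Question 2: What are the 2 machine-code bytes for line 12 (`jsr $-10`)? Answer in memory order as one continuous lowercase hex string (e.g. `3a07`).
12. jsr fields op=0xe:4|imm=-10:12 → word eff6h → ef f6

eff6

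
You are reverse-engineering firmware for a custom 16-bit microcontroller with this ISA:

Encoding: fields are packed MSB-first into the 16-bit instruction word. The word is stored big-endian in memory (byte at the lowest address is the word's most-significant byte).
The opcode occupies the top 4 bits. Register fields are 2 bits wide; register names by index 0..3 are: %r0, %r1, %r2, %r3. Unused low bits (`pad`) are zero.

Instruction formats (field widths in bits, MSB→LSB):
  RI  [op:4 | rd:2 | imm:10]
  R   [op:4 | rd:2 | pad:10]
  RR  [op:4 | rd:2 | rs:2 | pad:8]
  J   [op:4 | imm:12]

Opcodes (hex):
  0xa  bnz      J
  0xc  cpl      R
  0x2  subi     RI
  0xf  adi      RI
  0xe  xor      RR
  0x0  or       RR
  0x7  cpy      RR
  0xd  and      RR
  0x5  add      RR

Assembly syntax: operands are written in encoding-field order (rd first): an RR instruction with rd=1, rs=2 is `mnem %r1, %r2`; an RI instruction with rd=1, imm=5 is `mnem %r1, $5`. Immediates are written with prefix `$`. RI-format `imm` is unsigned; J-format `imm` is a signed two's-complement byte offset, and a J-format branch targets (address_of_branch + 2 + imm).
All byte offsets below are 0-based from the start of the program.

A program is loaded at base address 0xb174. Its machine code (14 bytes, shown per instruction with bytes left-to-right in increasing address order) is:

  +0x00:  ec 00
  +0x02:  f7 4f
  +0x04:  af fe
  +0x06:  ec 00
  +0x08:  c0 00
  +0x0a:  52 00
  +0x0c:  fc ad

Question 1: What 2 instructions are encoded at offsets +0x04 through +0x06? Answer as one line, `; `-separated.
bnz $-2; xor %r3, %r0

[04] af fe → 0xaffe
  opcode bits[15:12]=0xa: bnz/J
  [11:0] imm=4094 (s12→-2) = $-2
[06] ec 00 → 0xec00
  opcode bits[15:12]=0xe: xor/RR
  [11:10] rd=3 = %r3
  [9:8] rs=0 = %r0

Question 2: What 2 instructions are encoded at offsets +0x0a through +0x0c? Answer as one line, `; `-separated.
off 0x0a: read 52 00 as big → 0x5200
  top 4b → 0x5 → add [RR]
  rd@[11:10]=0x0 ⇒ %r0
  rs@[9:8]=0x2 ⇒ %r2
off 0x0c: read fc ad as big → 0xfcad
  top 4b → 0xf → adi [RI]
  rd@[11:10]=0x3 ⇒ %r3
  imm@[9:0]=0xad ⇒ $173

add %r0, %r2; adi %r3, $173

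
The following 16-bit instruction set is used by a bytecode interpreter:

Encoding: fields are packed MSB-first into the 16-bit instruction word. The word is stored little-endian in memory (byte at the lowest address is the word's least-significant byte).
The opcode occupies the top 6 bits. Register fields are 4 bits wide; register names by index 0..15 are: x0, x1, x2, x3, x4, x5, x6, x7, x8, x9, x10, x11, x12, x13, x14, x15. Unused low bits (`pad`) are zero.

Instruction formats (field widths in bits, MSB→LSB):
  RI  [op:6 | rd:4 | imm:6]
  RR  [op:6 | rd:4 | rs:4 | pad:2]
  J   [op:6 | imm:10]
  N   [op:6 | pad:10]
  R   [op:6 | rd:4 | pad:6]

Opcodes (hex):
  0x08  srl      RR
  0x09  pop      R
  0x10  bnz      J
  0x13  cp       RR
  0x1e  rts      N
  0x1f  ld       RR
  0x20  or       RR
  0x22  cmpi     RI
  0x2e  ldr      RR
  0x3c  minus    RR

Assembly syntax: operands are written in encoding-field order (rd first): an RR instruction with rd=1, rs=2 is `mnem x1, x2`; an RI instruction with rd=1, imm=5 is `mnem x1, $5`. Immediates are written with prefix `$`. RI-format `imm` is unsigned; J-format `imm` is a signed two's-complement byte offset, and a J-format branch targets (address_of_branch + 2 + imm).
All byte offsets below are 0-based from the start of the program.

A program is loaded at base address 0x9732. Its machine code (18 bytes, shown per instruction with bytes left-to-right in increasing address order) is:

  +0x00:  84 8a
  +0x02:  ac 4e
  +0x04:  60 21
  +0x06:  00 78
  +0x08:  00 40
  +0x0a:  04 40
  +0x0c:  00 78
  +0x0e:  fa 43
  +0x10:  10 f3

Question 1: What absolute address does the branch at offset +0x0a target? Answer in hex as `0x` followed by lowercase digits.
0x9742

@+0a  little-endian(04 40) = 0x4004
  opcode bits[15:10]=0x10: bnz/J
  imm@[9:0]=0x4 ⇒ $4
  target = base 0x9732 + off 0x0a + 2 + imm 4 = 0x9742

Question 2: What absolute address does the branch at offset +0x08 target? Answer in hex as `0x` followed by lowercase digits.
0x973c

+0x08: 00 40 ⇒ word 0x4000 (little)
  op=0x4000>>10=0x10 ⇒ bnz (J)
  imm: (w>>0)&0x3ff=0x0 → $0
  target = base 0x9732 + off 0x08 + 2 + imm 0 = 0x973c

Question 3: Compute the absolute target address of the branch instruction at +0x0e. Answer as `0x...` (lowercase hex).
0x973c

@+0e  little-endian(fa 43) = 0x43fa
  top 6b → 0x10 → bnz [J]
  [9:0] imm=1018 (s10→-6) = $-6
  target = base 0x9732 + off 0x0e + 2 + imm -6 = 0x973c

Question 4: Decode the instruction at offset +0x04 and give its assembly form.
@+04  little-endian(60 21) = 0x2160
  op=0x2160>>10=0x8 ⇒ srl (RR)
  rd: (w>>6)&0xf=0x5 → x5
  rs: (w>>2)&0xf=0x8 → x8

srl x5, x8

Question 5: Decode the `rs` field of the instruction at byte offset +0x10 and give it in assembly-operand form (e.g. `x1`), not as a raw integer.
off 0x10: read 10 f3 as little → 0xf310
  top 6b → 0x3c → minus [RR]
  rd@[9:6]=0xc ⇒ x12
  rs@[5:2]=0x4 ⇒ x4

x4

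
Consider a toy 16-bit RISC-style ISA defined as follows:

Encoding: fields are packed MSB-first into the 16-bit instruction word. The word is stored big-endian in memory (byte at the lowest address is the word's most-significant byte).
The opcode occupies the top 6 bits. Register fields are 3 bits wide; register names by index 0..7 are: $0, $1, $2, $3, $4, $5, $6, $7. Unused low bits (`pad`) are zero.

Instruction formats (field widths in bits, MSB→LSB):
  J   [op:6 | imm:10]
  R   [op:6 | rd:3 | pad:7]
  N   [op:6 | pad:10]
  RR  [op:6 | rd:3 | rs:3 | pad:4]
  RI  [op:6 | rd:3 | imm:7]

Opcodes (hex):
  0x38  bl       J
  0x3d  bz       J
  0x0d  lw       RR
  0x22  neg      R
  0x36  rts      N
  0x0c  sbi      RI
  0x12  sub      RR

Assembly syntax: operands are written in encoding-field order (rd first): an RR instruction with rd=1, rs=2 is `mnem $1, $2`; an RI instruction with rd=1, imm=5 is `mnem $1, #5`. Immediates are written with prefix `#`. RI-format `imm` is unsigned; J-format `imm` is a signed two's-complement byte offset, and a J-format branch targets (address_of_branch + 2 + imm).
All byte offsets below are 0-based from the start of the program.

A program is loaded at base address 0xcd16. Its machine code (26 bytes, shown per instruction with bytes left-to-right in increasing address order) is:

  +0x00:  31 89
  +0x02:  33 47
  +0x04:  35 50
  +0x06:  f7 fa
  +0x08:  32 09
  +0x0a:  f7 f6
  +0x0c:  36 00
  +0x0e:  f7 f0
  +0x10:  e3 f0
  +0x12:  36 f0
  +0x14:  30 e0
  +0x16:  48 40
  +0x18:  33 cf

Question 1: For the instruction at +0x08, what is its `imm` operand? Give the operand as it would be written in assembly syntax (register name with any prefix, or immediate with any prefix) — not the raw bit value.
#9

off 0x08: read 32 09 as big → 0x3209
  opcode bits[15:10]=0xc: sbi/RI
  [9:7] rd=4 = $4
  [6:0] imm=9 = #9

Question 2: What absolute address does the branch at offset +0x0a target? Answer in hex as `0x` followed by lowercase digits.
0xcd18

off 0x0a: read f7 f6 as big → 0xf7f6
  op=0xf7f6>>10=0x3d ⇒ bz (J)
  imm@[9:0]=0x3f6 (s10→-10) ⇒ #-10
  target = base 0xcd16 + off 0x0a + 2 + imm -10 = 0xcd18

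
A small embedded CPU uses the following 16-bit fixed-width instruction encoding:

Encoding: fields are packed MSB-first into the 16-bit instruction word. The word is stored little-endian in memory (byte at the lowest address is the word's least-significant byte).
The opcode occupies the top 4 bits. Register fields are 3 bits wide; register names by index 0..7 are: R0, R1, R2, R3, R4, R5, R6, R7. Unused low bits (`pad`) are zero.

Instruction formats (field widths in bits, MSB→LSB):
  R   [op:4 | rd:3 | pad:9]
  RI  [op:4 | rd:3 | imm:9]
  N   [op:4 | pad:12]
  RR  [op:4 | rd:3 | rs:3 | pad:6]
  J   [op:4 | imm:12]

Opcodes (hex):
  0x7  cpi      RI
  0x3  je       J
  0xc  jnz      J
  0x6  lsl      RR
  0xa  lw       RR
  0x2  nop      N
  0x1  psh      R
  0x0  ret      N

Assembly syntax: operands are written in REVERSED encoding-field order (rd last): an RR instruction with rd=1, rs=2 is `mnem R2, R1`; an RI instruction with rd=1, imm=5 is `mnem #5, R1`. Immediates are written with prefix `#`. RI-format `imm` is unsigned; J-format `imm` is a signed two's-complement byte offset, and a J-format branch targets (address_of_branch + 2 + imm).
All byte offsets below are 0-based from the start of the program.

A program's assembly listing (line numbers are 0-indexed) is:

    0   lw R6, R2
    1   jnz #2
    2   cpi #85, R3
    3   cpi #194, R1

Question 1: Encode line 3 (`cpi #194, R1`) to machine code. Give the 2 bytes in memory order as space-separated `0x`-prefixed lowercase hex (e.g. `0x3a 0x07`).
3. cpi fields op=0x7:4|rd=1:3|imm=194:9 → word 72c2h → c2 72

0xc2 0x72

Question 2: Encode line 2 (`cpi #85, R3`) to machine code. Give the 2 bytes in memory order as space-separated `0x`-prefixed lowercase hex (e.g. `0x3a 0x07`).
2. cpi fields op=0x7:4|rd=3:3|imm=85:9 → word 7655h → 55 76

0x55 0x76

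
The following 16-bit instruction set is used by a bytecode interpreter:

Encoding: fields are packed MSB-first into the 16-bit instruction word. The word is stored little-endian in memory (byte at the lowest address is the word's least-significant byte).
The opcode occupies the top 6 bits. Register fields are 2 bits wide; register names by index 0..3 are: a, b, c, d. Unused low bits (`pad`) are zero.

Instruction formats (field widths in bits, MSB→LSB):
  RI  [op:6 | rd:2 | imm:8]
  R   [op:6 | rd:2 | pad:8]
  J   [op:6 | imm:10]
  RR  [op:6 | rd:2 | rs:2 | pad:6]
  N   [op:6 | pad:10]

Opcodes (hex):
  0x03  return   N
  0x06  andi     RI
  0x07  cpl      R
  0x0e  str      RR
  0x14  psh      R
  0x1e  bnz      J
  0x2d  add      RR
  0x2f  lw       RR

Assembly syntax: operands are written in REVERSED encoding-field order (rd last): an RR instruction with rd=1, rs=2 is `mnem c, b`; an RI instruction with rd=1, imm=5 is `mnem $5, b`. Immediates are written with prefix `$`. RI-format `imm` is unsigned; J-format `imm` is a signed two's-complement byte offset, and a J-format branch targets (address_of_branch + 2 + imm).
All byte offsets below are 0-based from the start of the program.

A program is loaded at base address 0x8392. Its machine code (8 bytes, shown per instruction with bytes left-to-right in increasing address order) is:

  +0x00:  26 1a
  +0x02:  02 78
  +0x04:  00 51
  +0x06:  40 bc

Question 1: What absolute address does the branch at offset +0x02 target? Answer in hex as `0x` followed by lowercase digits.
0x8398

+0x02: 02 78 ⇒ word 0x7802 (little)
  op=0x7802>>10=0x1e ⇒ bnz (J)
  imm@[9:0]=0x2 ⇒ $2
  target = base 0x8392 + off 0x02 + 2 + imm 2 = 0x8398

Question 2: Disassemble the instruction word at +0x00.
andi $38, c

+0x00: 26 1a ⇒ word 0x1a26 (little)
  top 6b → 0x6 → andi [RI]
  [9:8] rd=2 = c
  [7:0] imm=38 = $38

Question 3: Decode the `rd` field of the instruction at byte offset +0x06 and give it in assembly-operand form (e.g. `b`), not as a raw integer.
[06] 40 bc → 0xbc40
  op=0xbc40>>10=0x2f ⇒ lw (RR)
  rd@[9:8]=0x0 ⇒ a
  rs@[7:6]=0x1 ⇒ b

a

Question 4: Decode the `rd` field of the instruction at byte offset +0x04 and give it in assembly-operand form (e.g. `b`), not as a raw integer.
b

@+04  little-endian(00 51) = 0x5100
  op=0x5100>>10=0x14 ⇒ psh (R)
  [9:8] rd=1 = b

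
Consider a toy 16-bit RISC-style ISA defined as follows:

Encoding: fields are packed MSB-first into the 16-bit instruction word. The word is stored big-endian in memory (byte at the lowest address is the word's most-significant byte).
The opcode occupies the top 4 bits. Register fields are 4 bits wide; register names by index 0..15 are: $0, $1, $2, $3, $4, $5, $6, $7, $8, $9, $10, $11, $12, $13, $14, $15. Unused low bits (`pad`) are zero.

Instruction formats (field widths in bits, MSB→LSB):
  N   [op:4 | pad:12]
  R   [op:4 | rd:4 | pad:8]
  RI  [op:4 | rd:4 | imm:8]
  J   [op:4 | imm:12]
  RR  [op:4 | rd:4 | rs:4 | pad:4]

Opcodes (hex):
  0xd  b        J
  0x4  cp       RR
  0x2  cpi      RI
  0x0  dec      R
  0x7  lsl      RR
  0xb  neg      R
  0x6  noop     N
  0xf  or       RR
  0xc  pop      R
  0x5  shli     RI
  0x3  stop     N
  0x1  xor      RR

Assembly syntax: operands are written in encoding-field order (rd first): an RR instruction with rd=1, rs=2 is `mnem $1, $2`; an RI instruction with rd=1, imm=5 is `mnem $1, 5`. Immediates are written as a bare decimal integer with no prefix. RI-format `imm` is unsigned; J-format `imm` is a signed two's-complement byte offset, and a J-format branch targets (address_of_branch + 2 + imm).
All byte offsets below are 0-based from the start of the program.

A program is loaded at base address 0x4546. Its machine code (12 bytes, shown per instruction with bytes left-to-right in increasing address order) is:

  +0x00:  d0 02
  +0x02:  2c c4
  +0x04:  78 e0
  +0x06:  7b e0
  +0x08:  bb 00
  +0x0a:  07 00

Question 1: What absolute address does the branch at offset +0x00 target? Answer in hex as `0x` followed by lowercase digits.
off 0x00: read d0 02 as big → 0xd002
  opcode bits[15:12]=0xd: b/J
  imm@[11:0]=0x2 ⇒ 2
  target = base 0x4546 + off 0x00 + 2 + imm 2 = 0x454a

0x454a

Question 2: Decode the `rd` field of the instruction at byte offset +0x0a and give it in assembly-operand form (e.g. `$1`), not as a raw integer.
$7

+0x0a: 07 00 ⇒ word 0x0700 (big)
  opcode bits[15:12]=0x0: dec/R
  [11:8] rd=7 = $7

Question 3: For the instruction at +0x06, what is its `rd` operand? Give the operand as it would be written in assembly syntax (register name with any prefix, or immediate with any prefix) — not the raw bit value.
off 0x06: read 7b e0 as big → 0x7be0
  opcode bits[15:12]=0x7: lsl/RR
  rd@[11:8]=0xb ⇒ $11
  rs@[7:4]=0xe ⇒ $14

$11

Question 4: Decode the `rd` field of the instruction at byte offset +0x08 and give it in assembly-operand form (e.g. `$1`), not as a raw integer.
$11

off 0x08: read bb 00 as big → 0xbb00
  op=0xbb00>>12=0xb ⇒ neg (R)
  rd: (w>>8)&0xf=0xb → $11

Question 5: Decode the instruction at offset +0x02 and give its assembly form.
off 0x02: read 2c c4 as big → 0x2cc4
  opcode bits[15:12]=0x2: cpi/RI
  rd@[11:8]=0xc ⇒ $12
  imm@[7:0]=0xc4 ⇒ 196

cpi $12, 196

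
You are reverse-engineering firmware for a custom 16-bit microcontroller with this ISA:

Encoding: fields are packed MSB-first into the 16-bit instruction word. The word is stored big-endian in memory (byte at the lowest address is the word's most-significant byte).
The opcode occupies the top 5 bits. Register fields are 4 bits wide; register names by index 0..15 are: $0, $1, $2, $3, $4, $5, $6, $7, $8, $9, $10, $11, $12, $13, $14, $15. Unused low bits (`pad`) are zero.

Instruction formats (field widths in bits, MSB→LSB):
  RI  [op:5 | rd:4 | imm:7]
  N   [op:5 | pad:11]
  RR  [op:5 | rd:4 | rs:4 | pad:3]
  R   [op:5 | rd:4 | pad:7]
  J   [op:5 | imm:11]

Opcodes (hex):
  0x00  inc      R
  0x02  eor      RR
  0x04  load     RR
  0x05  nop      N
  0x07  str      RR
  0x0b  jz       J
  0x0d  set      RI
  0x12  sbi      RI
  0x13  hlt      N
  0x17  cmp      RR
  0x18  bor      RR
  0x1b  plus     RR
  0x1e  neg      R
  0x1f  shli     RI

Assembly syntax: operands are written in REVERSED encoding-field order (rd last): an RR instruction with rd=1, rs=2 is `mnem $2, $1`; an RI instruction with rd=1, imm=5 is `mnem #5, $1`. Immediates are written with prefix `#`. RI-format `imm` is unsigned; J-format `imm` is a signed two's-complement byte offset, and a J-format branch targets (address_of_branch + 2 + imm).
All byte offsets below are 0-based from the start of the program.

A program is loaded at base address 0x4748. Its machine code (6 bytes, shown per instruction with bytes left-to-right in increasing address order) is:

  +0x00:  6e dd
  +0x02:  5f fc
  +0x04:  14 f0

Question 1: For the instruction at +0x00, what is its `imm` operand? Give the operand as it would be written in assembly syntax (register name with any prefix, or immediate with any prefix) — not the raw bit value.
+0x00: 6e dd ⇒ word 0x6edd (big)
  op=0x6edd>>11=0xd ⇒ set (RI)
  rd: (w>>7)&0xf=0xd → $13
  imm: (w>>0)&0x7f=0x5d → #93

#93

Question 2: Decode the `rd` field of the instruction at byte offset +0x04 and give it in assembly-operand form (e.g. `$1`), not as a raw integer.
[04] 14 f0 → 0x14f0
  opcode bits[15:11]=0x2: eor/RR
  rd: (w>>7)&0xf=0x9 → $9
  rs: (w>>3)&0xf=0xe → $14

$9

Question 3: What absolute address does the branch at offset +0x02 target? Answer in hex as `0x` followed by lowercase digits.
off 0x02: read 5f fc as big → 0x5ffc
  opcode bits[15:11]=0xb: jz/J
  [10:0] imm=2044 (s11→-4) = #-4
  target = base 0x4748 + off 0x02 + 2 + imm -4 = 0x4748

0x4748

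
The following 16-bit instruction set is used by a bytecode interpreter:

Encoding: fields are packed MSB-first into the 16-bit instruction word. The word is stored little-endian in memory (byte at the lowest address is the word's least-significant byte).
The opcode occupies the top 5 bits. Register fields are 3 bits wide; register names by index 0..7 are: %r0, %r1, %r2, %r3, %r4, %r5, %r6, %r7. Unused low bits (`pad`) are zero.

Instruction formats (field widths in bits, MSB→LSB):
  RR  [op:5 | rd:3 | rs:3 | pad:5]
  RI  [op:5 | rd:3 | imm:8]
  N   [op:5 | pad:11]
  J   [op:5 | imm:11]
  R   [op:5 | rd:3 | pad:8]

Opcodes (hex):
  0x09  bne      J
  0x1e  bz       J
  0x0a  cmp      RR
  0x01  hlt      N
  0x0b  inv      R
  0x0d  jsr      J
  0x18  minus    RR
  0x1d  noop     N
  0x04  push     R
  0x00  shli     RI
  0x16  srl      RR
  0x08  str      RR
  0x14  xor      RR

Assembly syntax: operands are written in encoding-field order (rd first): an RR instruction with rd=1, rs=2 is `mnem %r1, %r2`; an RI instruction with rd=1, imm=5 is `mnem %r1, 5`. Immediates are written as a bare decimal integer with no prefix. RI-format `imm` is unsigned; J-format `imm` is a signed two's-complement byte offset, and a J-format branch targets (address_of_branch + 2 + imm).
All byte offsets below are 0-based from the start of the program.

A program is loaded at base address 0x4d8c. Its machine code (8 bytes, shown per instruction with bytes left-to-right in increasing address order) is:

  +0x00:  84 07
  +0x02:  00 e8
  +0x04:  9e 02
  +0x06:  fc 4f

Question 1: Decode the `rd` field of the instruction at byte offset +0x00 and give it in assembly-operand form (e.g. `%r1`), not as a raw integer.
+0x00: 84 07 ⇒ word 0x0784 (little)
  top 5b → 0x0 → shli [RI]
  rd: (w>>8)&0x7=0x7 → %r7
  imm: (w>>0)&0xff=0x84 → 132

%r7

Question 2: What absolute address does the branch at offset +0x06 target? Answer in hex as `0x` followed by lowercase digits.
0x4d90

[06] fc 4f → 0x4ffc
  top 5b → 0x9 → bne [J]
  imm@[10:0]=0x7fc (s11→-4) ⇒ -4
  target = base 0x4d8c + off 0x06 + 2 + imm -4 = 0x4d90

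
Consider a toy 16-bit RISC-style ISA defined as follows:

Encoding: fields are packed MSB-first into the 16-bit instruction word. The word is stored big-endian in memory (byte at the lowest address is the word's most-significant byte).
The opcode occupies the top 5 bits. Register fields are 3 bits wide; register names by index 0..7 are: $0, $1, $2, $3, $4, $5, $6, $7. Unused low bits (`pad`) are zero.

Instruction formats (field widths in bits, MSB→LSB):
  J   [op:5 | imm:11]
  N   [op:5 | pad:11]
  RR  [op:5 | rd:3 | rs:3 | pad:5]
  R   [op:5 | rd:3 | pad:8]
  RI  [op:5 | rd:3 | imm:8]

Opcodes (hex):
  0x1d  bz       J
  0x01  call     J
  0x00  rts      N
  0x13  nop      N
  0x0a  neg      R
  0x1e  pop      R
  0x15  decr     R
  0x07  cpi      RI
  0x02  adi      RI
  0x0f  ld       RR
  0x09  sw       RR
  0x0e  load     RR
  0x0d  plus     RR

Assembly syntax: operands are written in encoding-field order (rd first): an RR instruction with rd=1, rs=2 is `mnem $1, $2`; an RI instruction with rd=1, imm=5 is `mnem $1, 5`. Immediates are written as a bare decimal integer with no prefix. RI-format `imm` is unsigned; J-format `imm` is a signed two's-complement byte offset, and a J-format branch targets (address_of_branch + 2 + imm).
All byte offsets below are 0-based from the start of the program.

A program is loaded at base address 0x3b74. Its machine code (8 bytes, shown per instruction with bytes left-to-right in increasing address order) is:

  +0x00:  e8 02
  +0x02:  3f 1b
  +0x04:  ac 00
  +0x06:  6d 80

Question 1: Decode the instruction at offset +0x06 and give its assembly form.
plus $5, $4

off 0x06: read 6d 80 as big → 0x6d80
  op=0x6d80>>11=0xd ⇒ plus (RR)
  rd: (w>>8)&0x7=0x5 → $5
  rs: (w>>5)&0x7=0x4 → $4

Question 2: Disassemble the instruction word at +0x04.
decr $4

@+04  big-endian(ac 00) = 0xac00
  opcode bits[15:11]=0x15: decr/R
  rd@[10:8]=0x4 ⇒ $4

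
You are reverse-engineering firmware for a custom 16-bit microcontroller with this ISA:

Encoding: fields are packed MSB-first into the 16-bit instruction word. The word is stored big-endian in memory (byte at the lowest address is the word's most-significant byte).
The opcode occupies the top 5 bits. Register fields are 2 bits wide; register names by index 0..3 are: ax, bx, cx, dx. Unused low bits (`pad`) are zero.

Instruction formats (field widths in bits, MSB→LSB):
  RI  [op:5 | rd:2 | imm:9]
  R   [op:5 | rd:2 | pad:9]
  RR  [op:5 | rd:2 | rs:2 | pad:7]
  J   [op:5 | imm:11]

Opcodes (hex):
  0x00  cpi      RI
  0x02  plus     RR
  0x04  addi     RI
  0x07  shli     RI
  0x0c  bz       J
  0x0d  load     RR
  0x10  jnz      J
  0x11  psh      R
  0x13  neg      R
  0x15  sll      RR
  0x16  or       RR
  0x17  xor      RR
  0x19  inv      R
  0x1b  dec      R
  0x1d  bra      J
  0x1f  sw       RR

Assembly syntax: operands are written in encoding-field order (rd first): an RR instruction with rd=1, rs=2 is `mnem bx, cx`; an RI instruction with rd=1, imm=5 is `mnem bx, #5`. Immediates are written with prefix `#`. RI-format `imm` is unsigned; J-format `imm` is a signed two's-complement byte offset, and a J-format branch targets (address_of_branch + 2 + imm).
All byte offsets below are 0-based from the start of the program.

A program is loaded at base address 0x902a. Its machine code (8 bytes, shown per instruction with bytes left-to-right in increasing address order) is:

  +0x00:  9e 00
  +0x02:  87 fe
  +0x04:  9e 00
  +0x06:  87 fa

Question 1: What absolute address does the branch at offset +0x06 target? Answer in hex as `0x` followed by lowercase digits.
+0x06: 87 fa ⇒ word 0x87fa (big)
  top 5b → 0x10 → jnz [J]
  imm@[10:0]=0x7fa (s11→-6) ⇒ #-6
  target = base 0x902a + off 0x06 + 2 + imm -6 = 0x902c

0x902c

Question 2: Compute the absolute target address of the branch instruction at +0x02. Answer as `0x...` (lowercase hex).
0x902c

off 0x02: read 87 fe as big → 0x87fe
  opcode bits[15:11]=0x10: jnz/J
  imm@[10:0]=0x7fe (s11→-2) ⇒ #-2
  target = base 0x902a + off 0x02 + 2 + imm -2 = 0x902c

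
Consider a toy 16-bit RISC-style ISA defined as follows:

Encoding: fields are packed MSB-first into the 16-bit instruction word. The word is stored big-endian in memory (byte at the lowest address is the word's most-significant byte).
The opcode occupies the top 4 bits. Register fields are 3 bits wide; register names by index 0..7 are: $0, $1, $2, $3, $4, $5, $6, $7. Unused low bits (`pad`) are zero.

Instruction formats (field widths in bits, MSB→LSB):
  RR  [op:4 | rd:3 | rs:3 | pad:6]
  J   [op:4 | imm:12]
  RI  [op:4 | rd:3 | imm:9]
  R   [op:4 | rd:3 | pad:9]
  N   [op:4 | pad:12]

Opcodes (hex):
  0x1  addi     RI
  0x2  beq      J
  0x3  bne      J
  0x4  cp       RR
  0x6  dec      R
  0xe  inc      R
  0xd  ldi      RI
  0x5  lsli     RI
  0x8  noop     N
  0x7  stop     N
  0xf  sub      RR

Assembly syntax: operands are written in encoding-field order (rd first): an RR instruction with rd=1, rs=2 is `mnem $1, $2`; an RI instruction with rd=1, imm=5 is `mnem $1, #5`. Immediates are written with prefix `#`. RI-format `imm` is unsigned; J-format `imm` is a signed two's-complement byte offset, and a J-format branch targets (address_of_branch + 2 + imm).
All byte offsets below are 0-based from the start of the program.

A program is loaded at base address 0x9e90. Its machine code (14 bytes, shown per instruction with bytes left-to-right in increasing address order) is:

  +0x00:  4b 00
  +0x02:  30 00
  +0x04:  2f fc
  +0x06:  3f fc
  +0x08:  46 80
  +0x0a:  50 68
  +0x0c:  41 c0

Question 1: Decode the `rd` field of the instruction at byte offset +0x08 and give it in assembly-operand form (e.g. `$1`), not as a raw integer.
$3

[08] 46 80 → 0x4680
  top 4b → 0x4 → cp [RR]
  rd@[11:9]=0x3 ⇒ $3
  rs@[8:6]=0x2 ⇒ $2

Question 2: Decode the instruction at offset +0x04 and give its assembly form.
@+04  big-endian(2f fc) = 0x2ffc
  top 4b → 0x2 → beq [J]
  [11:0] imm=4092 (s12→-4) = #-4

beq #-4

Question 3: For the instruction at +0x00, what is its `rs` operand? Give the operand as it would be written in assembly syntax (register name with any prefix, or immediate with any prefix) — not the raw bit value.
$4

[00] 4b 00 → 0x4b00
  opcode bits[15:12]=0x4: cp/RR
  [11:9] rd=5 = $5
  [8:6] rs=4 = $4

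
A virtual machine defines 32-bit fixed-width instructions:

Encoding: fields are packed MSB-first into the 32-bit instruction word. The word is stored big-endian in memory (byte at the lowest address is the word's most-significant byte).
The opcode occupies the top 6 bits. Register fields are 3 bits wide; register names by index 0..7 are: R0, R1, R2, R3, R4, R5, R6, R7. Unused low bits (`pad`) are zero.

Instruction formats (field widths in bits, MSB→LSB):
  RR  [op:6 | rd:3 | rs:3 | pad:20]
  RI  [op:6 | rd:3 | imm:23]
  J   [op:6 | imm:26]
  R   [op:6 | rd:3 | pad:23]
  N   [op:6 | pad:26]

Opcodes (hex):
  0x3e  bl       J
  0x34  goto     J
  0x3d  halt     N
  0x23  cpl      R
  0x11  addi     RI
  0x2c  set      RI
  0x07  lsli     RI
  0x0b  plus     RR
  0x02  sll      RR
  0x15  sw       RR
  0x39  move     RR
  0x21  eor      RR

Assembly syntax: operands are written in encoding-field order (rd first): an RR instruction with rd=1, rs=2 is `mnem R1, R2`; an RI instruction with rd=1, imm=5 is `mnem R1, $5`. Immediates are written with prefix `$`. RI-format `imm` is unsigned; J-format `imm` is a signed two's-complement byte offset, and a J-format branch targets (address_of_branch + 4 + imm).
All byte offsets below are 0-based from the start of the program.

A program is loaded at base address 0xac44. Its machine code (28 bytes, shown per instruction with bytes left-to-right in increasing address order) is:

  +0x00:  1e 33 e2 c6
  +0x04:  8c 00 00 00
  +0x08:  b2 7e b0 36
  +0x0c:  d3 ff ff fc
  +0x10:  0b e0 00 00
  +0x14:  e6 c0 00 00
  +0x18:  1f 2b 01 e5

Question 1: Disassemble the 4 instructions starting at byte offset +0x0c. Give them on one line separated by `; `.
[0c] d3 ff ff fc → 0xd3fffffc
  opcode bits[31:26]=0x34: goto/J
  imm@[25:0]=0x3fffffc (s26→-4) ⇒ $-4
[10] 0b e0 00 00 → 0x0be00000
  opcode bits[31:26]=0x2: sll/RR
  rd@[25:23]=0x7 ⇒ R7
  rs@[22:20]=0x6 ⇒ R6
[14] e6 c0 00 00 → 0xe6c00000
  opcode bits[31:26]=0x39: move/RR
  rd@[25:23]=0x5 ⇒ R5
  rs@[22:20]=0x4 ⇒ R4
[18] 1f 2b 01 e5 → 0x1f2b01e5
  opcode bits[31:26]=0x7: lsli/RI
  rd@[25:23]=0x6 ⇒ R6
  imm@[22:0]=0x2b01e5 ⇒ $2818533

goto $-4; sll R7, R6; move R5, R4; lsli R6, $2818533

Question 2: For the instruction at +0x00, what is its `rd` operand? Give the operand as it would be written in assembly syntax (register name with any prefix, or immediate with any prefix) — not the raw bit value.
R4

@+00  big-endian(1e 33 e2 c6) = 0x1e33e2c6
  op=0x1e33e2c6>>26=0x7 ⇒ lsli (RI)
  [25:23] rd=4 = R4
  [22:0] imm=3400390 = $3400390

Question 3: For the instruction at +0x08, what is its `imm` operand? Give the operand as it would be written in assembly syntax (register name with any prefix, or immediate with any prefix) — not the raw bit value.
$8302646

off 0x08: read b2 7e b0 36 as big → 0xb27eb036
  op=0xb27eb036>>26=0x2c ⇒ set (RI)
  [25:23] rd=4 = R4
  [22:0] imm=8302646 = $8302646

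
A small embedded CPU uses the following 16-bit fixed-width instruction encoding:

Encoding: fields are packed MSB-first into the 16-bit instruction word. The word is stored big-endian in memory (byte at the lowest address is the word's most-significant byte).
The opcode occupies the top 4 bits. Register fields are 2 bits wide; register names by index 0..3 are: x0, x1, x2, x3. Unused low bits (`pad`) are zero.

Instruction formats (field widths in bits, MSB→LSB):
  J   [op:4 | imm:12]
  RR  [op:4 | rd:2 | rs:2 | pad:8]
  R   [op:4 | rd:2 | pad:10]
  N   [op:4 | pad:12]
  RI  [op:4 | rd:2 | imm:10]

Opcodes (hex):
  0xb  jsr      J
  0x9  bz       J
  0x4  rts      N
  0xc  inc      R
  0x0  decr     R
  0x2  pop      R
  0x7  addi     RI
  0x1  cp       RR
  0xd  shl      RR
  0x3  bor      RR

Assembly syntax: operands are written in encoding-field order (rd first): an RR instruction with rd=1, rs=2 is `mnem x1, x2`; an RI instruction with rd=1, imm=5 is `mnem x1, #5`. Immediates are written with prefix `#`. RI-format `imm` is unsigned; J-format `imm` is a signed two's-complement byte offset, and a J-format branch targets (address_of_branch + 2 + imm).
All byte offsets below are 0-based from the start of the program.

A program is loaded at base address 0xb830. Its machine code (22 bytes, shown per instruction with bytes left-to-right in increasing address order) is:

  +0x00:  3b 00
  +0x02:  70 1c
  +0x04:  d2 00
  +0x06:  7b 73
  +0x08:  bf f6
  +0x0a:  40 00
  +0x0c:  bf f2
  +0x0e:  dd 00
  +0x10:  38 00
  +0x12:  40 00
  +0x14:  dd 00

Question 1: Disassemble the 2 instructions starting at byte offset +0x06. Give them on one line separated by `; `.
addi x2, #883; jsr #-10

@+06  big-endian(7b 73) = 0x7b73
  op=0x7b73>>12=0x7 ⇒ addi (RI)
  rd: (w>>10)&0x3=0x2 → x2
  imm: (w>>0)&0x3ff=0x373 → #883
@+08  big-endian(bf f6) = 0xbff6
  op=0xbff6>>12=0xb ⇒ jsr (J)
  imm: (w>>0)&0xfff=0xff6 (s12→-10) → #-10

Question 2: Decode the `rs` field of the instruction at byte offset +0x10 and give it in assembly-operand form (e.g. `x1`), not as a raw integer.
@+10  big-endian(38 00) = 0x3800
  op=0x3800>>12=0x3 ⇒ bor (RR)
  rd: (w>>10)&0x3=0x2 → x2
  rs: (w>>8)&0x3=0x0 → x0

x0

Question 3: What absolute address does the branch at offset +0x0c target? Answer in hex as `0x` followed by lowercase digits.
0xb830

+0x0c: bf f2 ⇒ word 0xbff2 (big)
  op=0xbff2>>12=0xb ⇒ jsr (J)
  [11:0] imm=4082 (s12→-14) = #-14
  target = base 0xb830 + off 0x0c + 2 + imm -14 = 0xb830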